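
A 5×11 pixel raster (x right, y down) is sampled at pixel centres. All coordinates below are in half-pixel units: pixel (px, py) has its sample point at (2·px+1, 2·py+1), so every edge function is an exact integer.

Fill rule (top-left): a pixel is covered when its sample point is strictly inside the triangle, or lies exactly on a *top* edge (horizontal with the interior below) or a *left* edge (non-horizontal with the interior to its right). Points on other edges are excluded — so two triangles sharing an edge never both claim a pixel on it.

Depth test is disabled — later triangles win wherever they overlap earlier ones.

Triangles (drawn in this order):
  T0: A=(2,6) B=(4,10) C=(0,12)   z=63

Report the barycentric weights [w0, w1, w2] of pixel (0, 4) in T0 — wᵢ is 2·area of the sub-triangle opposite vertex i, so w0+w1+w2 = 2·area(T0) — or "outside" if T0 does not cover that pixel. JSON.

T0:
  2·area = 20
  edge (2, 6)→(4, 10): d=(2,4) right/bottom  bias=-1
  edge (4, 10)→(0, 12): d=(-4,2) right/bottom  bias=-1
  edge (0, 12)→(2, 6): d=(2,-6) top-left  bias=+0
    (1,1)@(3, 3): e=[-10,30,0] → ·  [on edge]
    (0,4)@(1, 9): e=[10,10,0] → █  [on edge]
    (1,4)@(3, 9): e=[2,6,12] → █
    (2,4)@(5, 9): e=[-6,2,24] → ·
    (0,5)@(1, 11): e=[14,2,4] → █
    (1,5)@(3, 11): e=[6,-2,16] → ·
    (0,6)@(1, 13): e=[18,-6,8] → ·
  covered (3 px):
    · · · · ·
    · · · · ·
    · · · · ·
    · · · · ·
    █ █ · · ·
    █ · · · ·
    · · · · ·
    · · · · ·
    · · · · ·
    · · · · ·
    · · · · ·

Result: [10,0,10]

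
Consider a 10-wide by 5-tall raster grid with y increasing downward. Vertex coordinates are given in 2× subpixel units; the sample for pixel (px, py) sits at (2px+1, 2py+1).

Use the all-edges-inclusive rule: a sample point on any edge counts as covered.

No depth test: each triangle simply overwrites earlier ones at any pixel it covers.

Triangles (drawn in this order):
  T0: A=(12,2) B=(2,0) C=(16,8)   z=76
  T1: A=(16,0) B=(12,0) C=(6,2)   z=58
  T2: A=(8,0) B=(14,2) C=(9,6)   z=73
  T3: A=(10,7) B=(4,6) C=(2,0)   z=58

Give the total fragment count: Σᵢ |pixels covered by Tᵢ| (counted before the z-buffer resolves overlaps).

T0:
  2·area = 52  (B↔C swapped to make it positive)
  edge (12, 2)→(16, 8): d=(4,6) inclusive
  edge (16, 8)→(2, 0): d=(-14,-8) inclusive
  edge (2, 0)→(12, 2): d=(10,2) inclusive
    (2,0)@(5, 1): e=[38,10,4] → █
    (3,0)@(7, 1): e=[26,26,0] → █  [on edge]
    (4,0)@(9, 1): e=[14,42,-4] → ·
    (2,1)@(5, 3): e=[46,-18,24] → ·
    (3,1)@(7, 3): e=[34,-2,20] → ·
    (4,1)@(9, 3): e=[22,14,16] → █
    (5,1)@(11, 3): e=[10,30,12] → █
    (6,1)@(13, 3): e=[-2,46,8] → ·
    (8,1)@(17, 3): e=[-26,78,0] → ·  [on edge]
    (4,2)@(9, 5): e=[30,-14,36] → ·
    (5,2)@(11, 5): e=[18,2,32] → █
    (6,2)@(13, 5): e=[6,18,28] → █
  covered (7 px):
    · · █ █ · · · · · ·
    · · · · █ █ · · · ·
    · · · · · █ █ · · ·
    · · · · · · · █ · ·
    · · · · · · · · · ·
T1:
  2·area = 8  (B↔C swapped to make it positive)
  edge (16, 0)→(6, 2): d=(-10,2) inclusive
  edge (6, 2)→(12, 0): d=(6,-2) inclusive
  edge (12, 0)→(16, 0): d=(4,0) inclusive
    (4,0)@(9, 1): e=[4,0,4] → █  [on edge]
    (5,0)@(11, 1): e=[0,4,4] → █  [on edge]
    (6,0)@(13, 1): e=[-4,8,4] → ·
    (0,1)@(1, 3): e=[0,-4,12] → ·  [on edge]
    (1,1)@(3, 3): e=[-4,0,12] → ·  [on edge]
    (4,1)@(9, 3): e=[-16,12,12] → ·
    (5,1)@(11, 3): e=[-20,16,12] → ·
  covered (2 px):
    · · · · █ █ · · · ·
    · · · · · · · · · ·
    · · · · · · · · · ·
    · · · · · · · · · ·
    · · · · · · · · · ·
T2:
  2·area = 34
  edge (8, 0)→(14, 2): d=(6,2) inclusive
  edge (14, 2)→(9, 6): d=(-5,4) inclusive
  edge (9, 6)→(8, 0): d=(-1,-6) inclusive
    (4,0)@(9, 1): e=[4,25,5] → █
    (5,0)@(11, 1): e=[0,17,17] → █  [on edge]
    (6,0)@(13, 1): e=[-4,9,29] → ·
    (4,1)@(9, 3): e=[16,15,3] → █
    (6,1)@(13, 3): e=[8,-1,27] → ·
    (8,1)@(17, 3): e=[0,-17,51] → ·  [on edge]
    (4,2)@(9, 5): e=[28,5,1] → █
    (5,2)@(11, 5): e=[24,-3,13] → ·
    (4,3)@(9, 7): e=[40,-5,-1] → ·
  covered (5 px):
    · · · · █ █ · · · ·
    · · · · █ █ · · · ·
    · · · · █ · · · · ·
    · · · · · · · · · ·
    · · · · · · · · · ·
T3:
  2·area = 34
  edge (10, 7)→(4, 6): d=(-6,-1) inclusive
  edge (4, 6)→(2, 0): d=(-2,-6) inclusive
  edge (2, 0)→(10, 7): d=(8,7) inclusive
    (1,0)@(3, 1): e=[29,4,1] → █
    (2,0)@(5, 1): e=[31,16,-13] → ·
    (1,1)@(3, 3): e=[17,0,17] → █  [on edge]
    (2,1)@(5, 3): e=[19,12,3] → █
    (3,1)@(7, 3): e=[21,24,-11] → ·
    (1,2)@(3, 5): e=[5,-4,33] → ·
    (2,2)@(5, 5): e=[7,8,19] → █
    (3,2)@(7, 5): e=[9,20,5] → █
    (4,2)@(9, 5): e=[11,32,-9] → ·
    (2,3)@(5, 7): e=[-5,4,35] → ·
    (3,3)@(7, 7): e=[-3,16,21] → ·
    (2,4)@(5, 9): e=[-17,0,51] → ·  [on edge]
  covered (5 px):
    · █ · · · · · · · ·
    · █ █ · · · · · · ·
    · · █ █ · · · · · ·
    · · · · · · · · · ·
    · · · · · · · · · ·

Result: 19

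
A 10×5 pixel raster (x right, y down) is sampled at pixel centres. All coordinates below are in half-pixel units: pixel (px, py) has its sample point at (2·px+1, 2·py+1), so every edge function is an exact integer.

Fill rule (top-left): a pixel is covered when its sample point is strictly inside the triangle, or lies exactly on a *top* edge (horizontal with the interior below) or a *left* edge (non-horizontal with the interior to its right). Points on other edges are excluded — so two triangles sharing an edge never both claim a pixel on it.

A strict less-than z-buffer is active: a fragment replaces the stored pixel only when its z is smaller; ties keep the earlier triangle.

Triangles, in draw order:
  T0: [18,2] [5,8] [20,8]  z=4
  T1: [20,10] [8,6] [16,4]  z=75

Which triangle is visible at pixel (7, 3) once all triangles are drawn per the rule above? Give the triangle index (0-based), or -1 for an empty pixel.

T0:
  2·area = 90  (B↔C swapped to make it positive)
  edge (18, 2)→(20, 8): d=(2,6) right/bottom  bias=-1
  edge (20, 8)→(5, 8): d=(-15,0) right/bottom  bias=-1
  edge (5, 8)→(18, 2): d=(13,-6) top-left  bias=+0
    (8,1)@(17, 3): e=[8,75,7] → █
    (9,1)@(19, 3): e=[-4,75,19] → ·
    (6,2)@(13, 5): e=[36,45,9] → █
    (7,2)@(15, 5): e=[24,45,21] → █
    (9,2)@(19, 5): e=[0,45,45] → ·  [on edge]
    (4,3)@(9, 7): e=[64,15,11] → █
    (5,3)@(11, 7): e=[52,15,23] → █
    (9,3)@(19, 7): e=[4,15,71] → █
    (4,4)@(9, 9): e=[68,-15,37] → ·
    (5,4)@(11, 9): e=[56,-15,49] → ·
    (6,4)@(13, 9): e=[44,-15,61] → ·
    (7,4)@(15, 9): e=[32,-15,73] → ·
  covered (10 px):
    · · · · · · · · · ·
    · · · · · · · · █ ·
    · · · · · · █ █ █ ·
    · · · · █ █ █ █ █ █
    · · · · · · · · · ·
T1:
  2·area = 56
  edge (20, 10)→(8, 6): d=(-12,-4) top-left  bias=+0
  edge (8, 6)→(16, 4): d=(8,-2) top-left  bias=+0
  edge (16, 4)→(20, 10): d=(4,6) right/bottom  bias=-1
    (2,2)@(5, 5): e=[0,-14,70] → ·  [on edge]
    (6,2)@(13, 5): e=[32,2,22] → █
    (7,2)@(15, 5): e=[40,6,10] → █
    (8,2)@(17, 5): e=[48,10,-2] → ·
    (5,3)@(11, 7): e=[0,14,42] → █  [on edge]
    (8,3)@(17, 7): e=[24,26,6] → █
    (9,3)@(19, 7): e=[32,30,-6] → ·
    (5,4)@(11, 9): e=[-24,30,50] → ·
    (6,4)@(13, 9): e=[-16,34,38] → ·
    (7,4)@(15, 9): e=[-8,38,26] → ·
    (8,4)@(17, 9): e=[0,42,14] → █  [on edge]
    (9,4)@(19, 9): e=[8,46,2] → █
  covered (8 px):
    · · · · · · · · · ·
    · · · · · · · · · ·
    · · · · · · █ █ · ·
    · · · · · █ █ █ █ ·
    · · · · · · · · █ █

Z-buffer (winner per pixel, '.' = empty):
  . . . . . . . . . .
  . . . . . . . . 0 .
  . . . . . . 0 0 0 .
  . . . . 0 0 0 0 0 0
  . . . . . . . . 1 1

Result: 0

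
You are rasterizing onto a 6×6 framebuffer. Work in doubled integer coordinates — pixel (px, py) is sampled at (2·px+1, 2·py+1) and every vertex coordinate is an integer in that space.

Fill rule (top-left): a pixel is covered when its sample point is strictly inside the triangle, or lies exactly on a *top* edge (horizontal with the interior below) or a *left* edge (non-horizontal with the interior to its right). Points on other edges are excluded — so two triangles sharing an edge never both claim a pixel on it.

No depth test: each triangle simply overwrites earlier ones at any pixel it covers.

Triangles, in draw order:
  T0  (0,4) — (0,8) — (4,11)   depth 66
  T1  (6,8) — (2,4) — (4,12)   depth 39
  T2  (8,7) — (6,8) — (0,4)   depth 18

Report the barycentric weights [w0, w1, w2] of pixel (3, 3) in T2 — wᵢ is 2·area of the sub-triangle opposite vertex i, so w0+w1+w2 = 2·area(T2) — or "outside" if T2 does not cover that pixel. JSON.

T0:
  2·area = 16  (B↔C swapped to make it positive)
  edge (0, 4)→(4, 11): d=(4,7) right/bottom  bias=-1
  edge (4, 11)→(0, 8): d=(-4,-3) top-left  bias=+0
  edge (0, 8)→(0, 4): d=(0,-4) top-left  bias=+0
    (0,3)@(1, 7): e=[5,7,4] → X
    (1,3)@(3, 7): e=[-9,13,12] → .
    (0,4)@(1, 9): e=[13,-1,4] → .
  covered (1 px):
    . . . . . .
    . . . . . .
    . . . . . .
    X . . . . .
    . . . . . .
    . . . . . .
T1:
  2·area = 24  (B↔C swapped to make it positive)
  edge (6, 8)→(4, 12): d=(-2,4) right/bottom  bias=-1
  edge (4, 12)→(2, 4): d=(-2,-8) top-left  bias=+0
  edge (2, 4)→(6, 8): d=(4,4) right/bottom  bias=-1
    (0,1)@(1, 3): e=[30,-6,0] → .  [on edge]
    (1,2)@(3, 5): e=[18,6,0] → .  [on edge]
    (1,3)@(3, 7): e=[14,2,8] → X
    (2,3)@(5, 7): e=[6,18,0] → .  [on edge]
    (1,4)@(3, 9): e=[10,-2,16] → .
    (2,4)@(5, 9): e=[2,14,8] → X
    (3,4)@(7, 9): e=[-6,30,0] → .  [on edge]
    (2,5)@(5, 11): e=[-2,10,16] → .
    (4,5)@(9, 11): e=[-18,42,0] → .  [on edge]
  covered (2 px):
    . . . . . .
    . . . . . .
    . . . . . .
    . X . . . .
    . . X . . .
    . . . . . .
T2:
  2·area = 14
  edge (8, 7)→(6, 8): d=(-2,1) right/bottom  bias=-1
  edge (6, 8)→(0, 4): d=(-6,-4) top-left  bias=+0
  edge (0, 4)→(8, 7): d=(8,3) right/bottom  bias=-1
    (2,3)@(5, 7): e=[3,2,9] → X
    (3,3)@(7, 7): e=[1,10,3] → X
    (4,3)@(9, 7): e=[-1,18,-3] → .
    (2,4)@(5, 9): e=[-1,-10,25] → .
    (3,4)@(7, 9): e=[-3,-2,19] → .
  covered (2 px):
    . . . . . .
    . . . . . .
    . . . . . .
    . . X X . .
    . . . . . .
    . . . . . .

Answer: [10,3,1]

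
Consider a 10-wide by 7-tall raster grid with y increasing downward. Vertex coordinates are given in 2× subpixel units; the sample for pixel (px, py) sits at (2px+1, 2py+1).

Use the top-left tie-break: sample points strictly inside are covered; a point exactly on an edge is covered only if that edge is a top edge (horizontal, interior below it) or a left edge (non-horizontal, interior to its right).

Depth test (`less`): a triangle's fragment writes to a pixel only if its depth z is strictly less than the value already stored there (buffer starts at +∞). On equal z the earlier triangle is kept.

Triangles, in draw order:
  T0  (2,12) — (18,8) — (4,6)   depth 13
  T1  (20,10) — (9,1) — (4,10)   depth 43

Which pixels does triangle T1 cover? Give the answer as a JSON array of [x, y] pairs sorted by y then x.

T0:
  2·area = 88  (B↔C swapped to make it positive)
  edge (2, 12)→(4, 6): d=(2,-6) top-left  bias=+0
  edge (4, 6)→(18, 8): d=(14,2) right/bottom  bias=-1
  edge (18, 8)→(2, 12): d=(-16,4) right/bottom  bias=-1
    (2,1)@(5, 3): e=[0,-44,132] → ·  [on edge]
    (2,3)@(5, 7): e=[8,12,68] → █
    (3,3)@(7, 7): e=[20,8,60] → █
    (4,3)@(9, 7): e=[32,4,52] → █
    (5,3)@(11, 7): e=[44,0,44] → ·  [on edge]
    (1,4)@(3, 9): e=[0,44,44] → █  [on edge]
    (5,4)@(11, 9): e=[48,28,12] → █
    (6,4)@(13, 9): e=[60,24,4] → █
    (7,4)@(15, 9): e=[72,20,-4] → ·
    (1,5)@(3, 11): e=[4,72,12] → █
    (3,5)@(7, 11): e=[28,64,-4] → ·
    (4,5)@(9, 11): e=[40,60,-12] → ·
  covered (11 px):
    · · · · · · · · · ·
    · · · · · · · · · ·
    · · · · · · · · · ·
    · · █ █ █ · · · · ·
    · █ █ █ █ █ █ · · ·
    · █ █ · · · · · · ·
    · · · · · · · · · ·
T1:
  2·area = 144  (B↔C swapped to make it positive)
  edge (20, 10)→(4, 10): d=(-16,0) right/bottom  bias=-1
  edge (4, 10)→(9, 1): d=(5,-9) top-left  bias=+0
  edge (9, 1)→(20, 10): d=(11,9) right/bottom  bias=-1
    (4,0)@(9, 1): e=[144,0,0] → ·  [on edge]
    (4,1)@(9, 3): e=[112,10,22] → █
    (5,1)@(11, 3): e=[112,28,4] → █
    (6,1)@(13, 3): e=[112,46,-14] → ·
    (3,2)@(7, 5): e=[80,2,62] → █
    (6,2)@(13, 5): e=[80,56,8] → █
    (7,2)@(15, 5): e=[80,74,-10] → ·
    (3,3)@(7, 7): e=[48,12,84] → █
    (7,3)@(15, 7): e=[48,84,12] → █
    (8,3)@(17, 7): e=[48,102,-6] → ·
    (2,4)@(5, 9): e=[16,4,124] → █
    (8,4)@(17, 9): e=[16,112,16] → █
  covered (18 px):
    · · · · · · · · · ·
    · · · · █ █ · · · ·
    · · · █ █ █ █ · · ·
    · · · █ █ █ █ █ · ·
    · · █ █ █ █ █ █ █ ·
    · · · · · · · · · ·
    · · · · · · · · · ·

Result: [[4,1],[5,1],[3,2],[4,2],[5,2],[6,2],[3,3],[4,3],[5,3],[6,3],[7,3],[2,4],[3,4],[4,4],[5,4],[6,4],[7,4],[8,4]]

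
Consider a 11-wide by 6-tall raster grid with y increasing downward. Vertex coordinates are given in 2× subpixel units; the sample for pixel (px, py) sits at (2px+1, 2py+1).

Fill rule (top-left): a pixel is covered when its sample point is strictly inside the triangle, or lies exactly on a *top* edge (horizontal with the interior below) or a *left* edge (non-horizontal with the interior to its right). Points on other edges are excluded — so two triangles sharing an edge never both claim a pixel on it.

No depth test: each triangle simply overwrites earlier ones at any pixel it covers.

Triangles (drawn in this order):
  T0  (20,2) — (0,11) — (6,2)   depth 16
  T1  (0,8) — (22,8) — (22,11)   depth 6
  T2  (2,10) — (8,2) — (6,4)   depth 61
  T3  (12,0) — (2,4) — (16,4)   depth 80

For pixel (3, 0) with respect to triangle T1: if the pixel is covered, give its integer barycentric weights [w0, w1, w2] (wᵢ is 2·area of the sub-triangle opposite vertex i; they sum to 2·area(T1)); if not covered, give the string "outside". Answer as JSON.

T0:
  2·area = 126
  edge (20, 2)→(0, 11): d=(-20,9) right/bottom  bias=-1
  edge (0, 11)→(6, 2): d=(6,-9) top-left  bias=+0
  edge (6, 2)→(20, 2): d=(14,0) top-left  bias=+0
    (3,1)@(7, 3): e=[97,15,14] → █
    (4,1)@(9, 3): e=[79,33,14] → █
    (5,1)@(11, 3): e=[61,51,14] → █
    (6,1)@(13, 3): e=[43,69,14] → █
    (7,1)@(15, 3): e=[25,87,14] → █
    (8,1)@(17, 3): e=[7,105,14] → █
    (9,1)@(19, 3): e=[-11,123,14] → ·
    (2,2)@(5, 5): e=[75,9,42] → █
    (7,2)@(15, 5): e=[-15,99,42] → ·
    (8,2)@(17, 5): e=[-33,117,42] → ·
    (1,3)@(3, 7): e=[53,3,70] → █
    (4,3)@(9, 7): e=[-1,57,70] → ·
  covered (15 px):
    · · · · · · · · · · ·
    · · · █ █ █ █ █ █ · ·
    · · █ █ █ █ █ · · · ·
    · █ █ █ · · · · · · ·
    · █ · · · · · · · · ·
    · · · · · · · · · · ·
T1:
  2·area = 66
  edge (0, 8)→(22, 8): d=(22,0) top-left  bias=+0
  edge (22, 8)→(22, 11): d=(0,3) right/bottom  bias=-1
  edge (22, 11)→(0, 8): d=(-22,-3) top-left  bias=+0
    (4,4)@(9, 9): e=[22,39,5] → █
    (5,4)@(11, 9): e=[22,33,11] → █
    (6,4)@(13, 9): e=[22,27,17] → █
    (7,4)@(15, 9): e=[22,21,23] → █
    (8,4)@(17, 9): e=[22,15,29] → █
    (9,4)@(19, 9): e=[22,9,35] → █
    (10,4)@(21, 9): e=[22,3,41] → █
    (4,5)@(9, 11): e=[66,39,-39] → ·
    (5,5)@(11, 11): e=[66,33,-33] → ·
    (6,5)@(13, 11): e=[66,27,-27] → ·
    (7,5)@(15, 11): e=[66,21,-21] → ·
    (8,5)@(17, 11): e=[66,15,-15] → ·
  covered (7 px):
    · · · · · · · · · · ·
    · · · · · · · · · · ·
    · · · · · · · · · · ·
    · · · · · · · · · · ·
    · · · · █ █ █ █ █ █ █
    · · · · · · · · · · ·
T2:
  2·area = 4  (B↔C swapped to make it positive)
  edge (2, 10)→(6, 4): d=(4,-6) top-left  bias=+0
  edge (6, 4)→(8, 2): d=(2,-2) top-left  bias=+0
  edge (8, 2)→(2, 10): d=(-6,8) right/bottom  bias=-1
    (4,0)@(9, 1): e=[6,0,-2] → ·  [on edge]
    (3,1)@(7, 3): e=[2,0,2] → █  [on edge]
    (4,1)@(9, 3): e=[14,4,-14] → ·
    (2,2)@(5, 5): e=[-2,0,6] → ·  [on edge]
    (3,2)@(7, 5): e=[10,4,-10] → ·
    (1,3)@(3, 7): e=[-6,0,10] → ·  [on edge]
    (0,4)@(1, 9): e=[-10,0,14] → ·  [on edge]
  covered (1 px):
    · · · · · · · · · · ·
    · · · █ · · · · · · ·
    · · · · · · · · · · ·
    · · · · · · · · · · ·
    · · · · · · · · · · ·
    · · · · · · · · · · ·
T3:
  2·area = 56  (B↔C swapped to make it positive)
  edge (12, 0)→(16, 4): d=(4,4) right/bottom  bias=-1
  edge (16, 4)→(2, 4): d=(-14,0) right/bottom  bias=-1
  edge (2, 4)→(12, 0): d=(10,-4) top-left  bias=+0
    (5,0)@(11, 1): e=[8,42,6] → █
    (6,0)@(13, 1): e=[0,42,14] → ·  [on edge]
    (2,1)@(5, 3): e=[40,14,2] → █
    (3,1)@(7, 3): e=[32,14,10] → █
    (4,1)@(9, 3): e=[24,14,18] → █
    (6,1)@(13, 3): e=[8,14,34] → █
    (7,1)@(15, 3): e=[0,14,42] → ·  [on edge]
    (2,2)@(5, 5): e=[48,-14,22] → ·
    (3,2)@(7, 5): e=[40,-14,30] → ·
    (4,2)@(9, 5): e=[32,-14,38] → ·
    (5,2)@(11, 5): e=[24,-14,46] → ·
    (6,2)@(13, 5): e=[16,-14,54] → ·
    (8,2)@(17, 5): e=[0,-14,70] → ·  [on edge]
    (9,3)@(19, 7): e=[0,-42,98] → ·  [on edge]
    (10,4)@(21, 9): e=[0,-70,126] → ·  [on edge]
  covered (6 px):
    · · · · · █ · · · · ·
    · · █ █ █ █ █ · · · ·
    · · · · · · · · · · ·
    · · · · · · · · · · ·
    · · · · · · · · · · ·
    · · · · · · · · · · ·

Result: "outside"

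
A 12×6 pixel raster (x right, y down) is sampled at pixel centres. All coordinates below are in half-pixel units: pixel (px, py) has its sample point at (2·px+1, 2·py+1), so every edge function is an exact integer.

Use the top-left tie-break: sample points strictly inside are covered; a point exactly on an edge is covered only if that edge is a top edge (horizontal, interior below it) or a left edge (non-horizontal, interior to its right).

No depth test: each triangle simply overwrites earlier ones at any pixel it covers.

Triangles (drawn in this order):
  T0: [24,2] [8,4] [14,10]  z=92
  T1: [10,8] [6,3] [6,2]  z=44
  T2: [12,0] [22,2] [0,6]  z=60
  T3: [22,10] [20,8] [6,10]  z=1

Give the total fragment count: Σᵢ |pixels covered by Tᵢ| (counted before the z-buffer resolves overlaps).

T0:
  2·area = 108  (B↔C swapped to make it positive)
  edge (24, 2)→(14, 10): d=(-10,8) right/bottom  bias=-1
  edge (14, 10)→(8, 4): d=(-6,-6) top-left  bias=+0
  edge (8, 4)→(24, 2): d=(16,-2) top-left  bias=+0
    (2,0)@(5, 1): e=[162,0,-54] → ·  [on edge]
    (3,1)@(7, 3): e=[126,0,-18] → ·  [on edge]
    (8,1)@(17, 3): e=[46,60,2] → #
    (9,1)@(19, 3): e=[30,72,6] → #
    (10,1)@(21, 3): e=[14,84,10] → #
    (11,1)@(23, 3): e=[-2,96,14] → ·
    (4,2)@(9, 5): e=[90,0,18] → #  [on edge]
    (5,2)@(11, 5): e=[74,12,22] → #
    (6,2)@(13, 5): e=[58,24,26] → #
    (7,2)@(15, 5): e=[42,36,30] → #
    (10,2)@(21, 5): e=[-6,72,42] → ·
    (4,3)@(9, 7): e=[70,-12,50] → ·
    (5,3)@(11, 7): e=[54,0,54] → #  [on edge]
    (6,4)@(13, 9): e=[18,0,90] → #  [on edge]
    (7,5)@(15, 11): e=[-18,0,126] → ·  [on edge]
  covered (15 px):
    · · · · · · · · · · · ·
    · · · · · · · · # # # ·
    · · · · # # # # # # · ·
    · · · · · # # # # · · ·
    · · · · · · # # · · · ·
    · · · · · · · · · · · ·
T1:
  2·area = 4
  edge (10, 8)→(6, 3): d=(-4,-5) top-left  bias=+0
  edge (6, 3)→(6, 2): d=(0,-1) top-left  bias=+0
  edge (6, 2)→(10, 8): d=(4,6) right/bottom  bias=-1
  covered (0 px):
    · · · · · · · · · · · ·
    · · · · · · · · · · · ·
    · · · · · · · · · · · ·
    · · · · · · · · · · · ·
    · · · · · · · · · · · ·
    · · · · · · · · · · · ·
T2:
  2·area = 84
  edge (12, 0)→(22, 2): d=(10,2) right/bottom  bias=-1
  edge (22, 2)→(0, 6): d=(-22,4) right/bottom  bias=-1
  edge (0, 6)→(12, 0): d=(12,-6) top-left  bias=+0
    (5,0)@(11, 1): e=[12,66,6] → #
    (6,0)@(13, 1): e=[8,58,18] → #
    (7,0)@(15, 1): e=[4,50,30] → #
    (8,0)@(17, 1): e=[0,42,42] → ·  [on edge]
    (3,1)@(7, 3): e=[40,38,6] → #
    (4,1)@(9, 3): e=[36,30,18] → #
    (8,1)@(17, 3): e=[20,-2,66] → ·
    (1,2)@(3, 5): e=[68,10,6] → #
    (2,2)@(5, 5): e=[64,2,18] → #
    (3,2)@(7, 5): e=[60,-6,30] → ·
    (4,2)@(9, 5): e=[56,-14,42] → ·
    (5,2)@(11, 5): e=[52,-22,54] → ·
  covered (10 px):
    · · · · · # # # · · · ·
    · · · # # # # # · · · ·
    · # # · · · · · · · · ·
    · · · · · · · · · · · ·
    · · · · · · · · · · · ·
    · · · · · · · · · · · ·
T3:
  2·area = 32  (B↔C swapped to make it positive)
  edge (22, 10)→(6, 10): d=(-16,0) right/bottom  bias=-1
  edge (6, 10)→(20, 8): d=(14,-2) top-left  bias=+0
  edge (20, 8)→(22, 10): d=(2,2) right/bottom  bias=-1
    (6,0)@(13, 1): e=[144,-112,0] → ·  [on edge]
    (7,1)@(15, 3): e=[112,-80,0] → ·  [on edge]
    (8,2)@(17, 5): e=[80,-48,0] → ·  [on edge]
    (9,3)@(19, 7): e=[48,-16,0] → ·  [on edge]
    (6,4)@(13, 9): e=[16,0,16] → #  [on edge]
    (7,4)@(15, 9): e=[16,4,12] → #
    (8,4)@(17, 9): e=[16,8,8] → #
    (9,4)@(19, 9): e=[16,12,4] → #
    (10,4)@(21, 9): e=[16,16,0] → ·  [on edge]
    (6,5)@(13, 11): e=[-16,28,20] → ·
    (7,5)@(15, 11): e=[-16,32,16] → ·
    (8,5)@(17, 11): e=[-16,36,12] → ·
    (11,5)@(23, 11): e=[-16,48,0] → ·  [on edge]
  covered (4 px):
    · · · · · · · · · · · ·
    · · · · · · · · · · · ·
    · · · · · · · · · · · ·
    · · · · · · · · · · · ·
    · · · · · · # # # # · ·
    · · · · · · · · · · · ·

Answer: 29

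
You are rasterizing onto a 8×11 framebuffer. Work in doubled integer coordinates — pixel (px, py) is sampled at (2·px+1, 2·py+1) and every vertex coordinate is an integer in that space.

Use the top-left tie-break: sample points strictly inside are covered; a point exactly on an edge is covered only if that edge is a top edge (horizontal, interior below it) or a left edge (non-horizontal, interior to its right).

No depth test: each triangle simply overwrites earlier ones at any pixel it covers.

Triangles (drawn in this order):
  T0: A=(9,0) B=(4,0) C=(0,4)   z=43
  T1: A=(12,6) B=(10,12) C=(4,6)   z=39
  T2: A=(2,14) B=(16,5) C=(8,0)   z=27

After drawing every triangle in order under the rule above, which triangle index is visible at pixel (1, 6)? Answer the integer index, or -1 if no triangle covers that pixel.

T0:
  2·area = 20  (B↔C swapped to make it positive)
  edge (9, 0)→(0, 4): d=(-9,4) right/bottom  bias=-1
  edge (0, 4)→(4, 0): d=(4,-4) top-left  bias=+0
  edge (4, 0)→(9, 0): d=(5,0) top-left  bias=+0
    (1,0)@(3, 1): e=[15,0,5] → #  [on edge]
    (2,0)@(5, 1): e=[7,8,5] → #
    (3,0)@(7, 1): e=[-1,16,5] → ·
    (0,1)@(1, 3): e=[5,0,15] → #  [on edge]
    (1,1)@(3, 3): e=[-3,8,15] → ·
    (2,1)@(5, 3): e=[-11,16,15] → ·
    (0,2)@(1, 5): e=[-13,8,25] → ·
  covered (3 px):
    · # # · · · · ·
    # · · · · · · ·
    · · · · · · · ·
    · · · · · · · ·
    · · · · · · · ·
    · · · · · · · ·
    · · · · · · · ·
    · · · · · · · ·
    · · · · · · · ·
    · · · · · · · ·
    · · · · · · · ·
T1:
  2·area = 48
  edge (12, 6)→(10, 12): d=(-2,6) right/bottom  bias=-1
  edge (10, 12)→(4, 6): d=(-6,-6) top-left  bias=+0
  edge (4, 6)→(12, 6): d=(8,0) top-left  bias=+0
    (0,1)@(1, 3): e=[72,0,-24] → ·  [on edge]
    (6,1)@(13, 3): e=[0,72,-24] → ·  [on edge]
    (1,2)@(3, 5): e=[56,0,-8] → ·  [on edge]
    (2,3)@(5, 7): e=[40,0,8] → #  [on edge]
    (3,3)@(7, 7): e=[28,12,8] → #
    (4,3)@(9, 7): e=[16,24,8] → #
    (5,3)@(11, 7): e=[4,36,8] → #
    (6,3)@(13, 7): e=[-8,48,8] → ·
    (2,4)@(5, 9): e=[36,-12,24] → ·
    (3,4)@(7, 9): e=[24,0,24] → #  [on edge]
    (5,4)@(11, 9): e=[0,24,24] → ·  [on edge]
    (3,5)@(7, 11): e=[20,-12,40] → ·
    (4,5)@(9, 11): e=[8,0,40] → #  [on edge]
    (5,6)@(11, 13): e=[-8,0,56] → ·  [on edge]
    (4,7)@(9, 15): e=[0,-24,72] → ·  [on edge]
    (6,7)@(13, 15): e=[-24,0,72] → ·  [on edge]
    (7,8)@(15, 17): e=[-40,0,88] → ·  [on edge]
    (3,10)@(7, 21): e=[0,-72,120] → ·  [on edge]
  covered (7 px):
    · · · · · · · ·
    · · · · · · · ·
    · · · · · · · ·
    · · # # # # · ·
    · · · # # · · ·
    · · · · # · · ·
    · · · · · · · ·
    · · · · · · · ·
    · · · · · · · ·
    · · · · · · · ·
    · · · · · · · ·
T2:
  2·area = 142  (B↔C swapped to make it positive)
  edge (2, 14)→(8, 0): d=(6,-14) top-left  bias=+0
  edge (8, 0)→(16, 5): d=(8,5) right/bottom  bias=-1
  edge (16, 5)→(2, 14): d=(-14,9) right/bottom  bias=-1
    (4,0)@(9, 1): e=[20,3,119] → #
    (5,0)@(11, 1): e=[48,-7,101] → ·
    (3,1)@(7, 3): e=[4,29,109] → #
    (5,1)@(11, 3): e=[60,9,73] → #
    (6,1)@(13, 3): e=[88,-1,55] → ·
    (3,2)@(7, 5): e=[16,45,81] → #
    (6,2)@(13, 5): e=[100,15,27] → #
    (7,2)@(15, 5): e=[128,5,9] → #
    (2,3)@(5, 7): e=[0,71,71] → #  [on edge]
    (6,3)@(13, 7): e=[112,31,-1] → ·
    (7,3)@(15, 7): e=[140,21,-19] → ·
    (2,4)@(5, 9): e=[12,87,43] → #
  covered (18 px):
    · · · · # · · ·
    · · · # # # · ·
    · · · # # # # #
    · · # # # # · ·
    · · # # # · · ·
    · · # · · · · ·
    · # · · · · · ·
    · · · · · · · ·
    · · · · · · · ·
    · · · · · · · ·
    · · · · · · · ·

Z-buffer (winner per pixel, '.' = empty):
  . 0 0 . 2 . . .
  0 . . 2 2 2 . .
  . . . 2 2 2 2 2
  . . 2 2 2 2 . .
  . . 2 2 2 . . .
  . . 2 . 1 . . .
  . 2 . . . . . .
  . . . . . . . .
  . . . . . . . .
  . . . . . . . .
  . . . . . . . .

Result: 2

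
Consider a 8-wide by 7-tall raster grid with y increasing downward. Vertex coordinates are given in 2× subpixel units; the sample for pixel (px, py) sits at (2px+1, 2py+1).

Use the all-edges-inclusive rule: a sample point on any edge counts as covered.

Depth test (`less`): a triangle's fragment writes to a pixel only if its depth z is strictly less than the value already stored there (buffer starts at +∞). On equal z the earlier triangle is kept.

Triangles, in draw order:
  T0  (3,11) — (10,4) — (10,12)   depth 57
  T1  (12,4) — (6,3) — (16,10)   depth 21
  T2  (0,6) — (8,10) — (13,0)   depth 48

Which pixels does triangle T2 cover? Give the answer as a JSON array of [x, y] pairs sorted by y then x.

T0:
  2·area = 56
  edge (3, 11)→(10, 4): d=(7,-7) inclusive
  edge (10, 4)→(10, 12): d=(0,8) inclusive
  edge (10, 12)→(3, 11): d=(-7,-1) inclusive
    (6,0)@(13, 1): e=[0,-24,80] → ·  [on edge]
    (5,1)@(11, 3): e=[0,-8,64] → ·  [on edge]
    (4,2)@(9, 5): e=[0,8,48] → █  [on edge]
    (5,2)@(11, 5): e=[14,-8,50] → ·
    (3,3)@(7, 7): e=[0,24,32] → █  [on edge]
    (5,3)@(11, 7): e=[28,-8,36] → ·
    (2,4)@(5, 9): e=[0,40,16] → █  [on edge]
    (5,4)@(11, 9): e=[42,-8,22] → ·
    (1,5)@(3, 11): e=[0,56,0] → █  [on edge]
    (5,5)@(11, 11): e=[56,-8,8] → ·
    (0,6)@(1, 13): e=[0,72,-16] → ·  [on edge]
    (1,6)@(3, 13): e=[14,56,-14] → ·
  covered (10 px):
    · · · · · · · ·
    · · · · · · · ·
    · · · · █ · · ·
    · · · █ █ · · ·
    · · █ █ █ · · ·
    · █ █ █ █ · · ·
    · · · · · · · ·
T1:
  2·area = 32  (B↔C swapped to make it positive)
  edge (12, 4)→(16, 10): d=(4,6) inclusive
  edge (16, 10)→(6, 3): d=(-10,-7) inclusive
  edge (6, 3)→(12, 4): d=(6,1) inclusive
    (4,2)@(9, 5): e=[22,1,9] → █
    (5,2)@(11, 5): e=[10,15,7] → █
    (6,2)@(13, 5): e=[-2,29,5] → ·
    (4,3)@(9, 7): e=[30,-19,21] → ·
    (5,3)@(11, 7): e=[18,-5,19] → ·
    (6,3)@(13, 7): e=[6,9,17] → █
    (7,3)@(15, 7): e=[-6,23,15] → ·
    (6,4)@(13, 9): e=[14,-11,29] → ·
    (7,4)@(15, 9): e=[2,3,27] → █
    (7,5)@(15, 11): e=[10,-17,39] → ·
  covered (4 px):
    · · · · · · · ·
    · · · · · · · ·
    · · · · █ █ · ·
    · · · · · · █ ·
    · · · · · · · █
    · · · · · · · ·
    · · · · · · · ·
T2:
  2·area = 100  (B↔C swapped to make it positive)
  edge (0, 6)→(13, 0): d=(13,-6) inclusive
  edge (13, 0)→(8, 10): d=(-5,10) inclusive
  edge (8, 10)→(0, 6): d=(-8,-4) inclusive
    (5,0)@(11, 1): e=[1,15,84] → █
    (6,0)@(13, 1): e=[13,-5,92] → ·
    (3,1)@(7, 3): e=[3,45,52] → █
    (4,1)@(9, 3): e=[15,25,60] → █
    (6,1)@(13, 3): e=[39,-15,76] → ·
    (1,2)@(3, 5): e=[5,75,20] → █
    (2,2)@(5, 5): e=[17,55,28] → █
    (5,2)@(11, 5): e=[53,-5,52] → ·
    (1,3)@(3, 7): e=[31,65,4] → █
    (5,3)@(11, 7): e=[79,-15,36] → ·
    (1,4)@(3, 9): e=[57,55,-12] → ·
    (2,4)@(5, 9): e=[69,35,-4] → ·
  covered (13 px):
    · · · · · █ · ·
    · · · █ █ █ · ·
    · █ █ █ █ · · ·
    · █ █ █ █ · · ·
    · · · █ · · · ·
    · · · · · · · ·
    · · · · · · · ·

Final: [[5,0],[3,1],[4,1],[5,1],[1,2],[2,2],[3,2],[4,2],[1,3],[2,3],[3,3],[4,3],[3,4]]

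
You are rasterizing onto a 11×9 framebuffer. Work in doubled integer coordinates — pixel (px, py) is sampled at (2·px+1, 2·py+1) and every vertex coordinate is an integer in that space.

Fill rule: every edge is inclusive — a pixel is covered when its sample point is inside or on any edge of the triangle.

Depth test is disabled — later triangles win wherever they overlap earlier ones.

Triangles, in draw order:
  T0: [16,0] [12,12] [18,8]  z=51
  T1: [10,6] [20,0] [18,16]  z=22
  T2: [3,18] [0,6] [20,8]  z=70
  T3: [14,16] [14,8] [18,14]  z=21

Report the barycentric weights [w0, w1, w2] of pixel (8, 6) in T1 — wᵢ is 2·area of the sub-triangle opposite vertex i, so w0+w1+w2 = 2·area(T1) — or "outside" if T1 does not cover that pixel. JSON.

T0:
  2·area = 56  (B↔C swapped to make it positive)
  edge (16, 0)→(18, 8): d=(2,8) inclusive
  edge (18, 8)→(12, 12): d=(-6,4) inclusive
  edge (12, 12)→(16, 0): d=(4,-12) inclusive
    (7,1)@(15, 3): e=[14,42,0] → █  [on edge]
    (8,1)@(17, 3): e=[-2,34,24] → ·
    (7,2)@(15, 5): e=[18,30,8] → █
    (8,2)@(17, 5): e=[2,22,32] → █
    (9,2)@(19, 5): e=[-14,14,56] → ·
    (7,3)@(15, 7): e=[22,18,16] → █
    (9,3)@(19, 7): e=[-10,2,64] → ·
    (6,4)@(13, 9): e=[42,14,0] → █  [on edge]
    (8,4)@(17, 9): e=[10,-2,48] → ·
    (6,5)@(13, 11): e=[46,2,8] → █
    (7,5)@(15, 11): e=[30,-6,32] → ·
    (6,6)@(13, 13): e=[50,-10,16] → ·
    (5,7)@(11, 15): e=[70,-14,0] → ·  [on edge]
  covered (8 px):
    · · · · · · · · · · ·
    · · · · · · · █ · · ·
    · · · · · · · █ █ · ·
    · · · · · · · █ █ · ·
    · · · · · · █ █ · · ·
    · · · · · · █ · · · ·
    · · · · · · · · · · ·
    · · · · · · · · · · ·
    · · · · · · · · · · ·
T1:
  2·area = 148
  edge (10, 6)→(20, 0): d=(10,-6) inclusive
  edge (20, 0)→(18, 16): d=(-2,16) inclusive
  edge (18, 16)→(10, 6): d=(-8,-10) inclusive
    (9,0)@(19, 1): e=[4,14,130] → █
    (10,0)@(21, 1): e=[16,-18,150] → ·
    (7,1)@(15, 3): e=[0,74,74] → █  [on edge]
    (8,1)@(17, 3): e=[12,42,94] → █
    (10,1)@(21, 3): e=[36,-22,134] → ·
    (6,2)@(13, 5): e=[8,102,38] → █
    (10,2)@(21, 5): e=[56,-26,118] → ·
    (5,3)@(11, 7): e=[16,130,2] → █
    (10,3)@(21, 7): e=[76,-30,102] → ·
    (2,4)@(5, 9): e=[0,222,-74] → ·  [on edge]
    (5,4)@(11, 9): e=[36,126,-14] → ·
    (6,4)@(13, 9): e=[48,94,6] → █
  covered (19 px):
    · · · · · · · · · █ ·
    · · · · · · · █ █ █ ·
    · · · · · · █ █ █ █ ·
    · · · · · █ █ █ █ █ ·
    · · · · · · █ █ █ · ·
    · · · · · · · █ █ · ·
    · · · · · · · · █ · ·
    · · · · · · · · · · ·
    · · · · · · · · · · ·
T2:
  2·area = 234
  edge (3, 18)→(0, 6): d=(-3,-12) inclusive
  edge (0, 6)→(20, 8): d=(20,2) inclusive
  edge (20, 8)→(3, 18): d=(-17,10) inclusive
    (0,3)@(1, 7): e=[9,18,207] → █
    (1,3)@(3, 7): e=[33,14,187] → █
    (2,3)@(5, 7): e=[57,10,167] → █
    (3,3)@(7, 7): e=[81,6,147] → █
    (4,3)@(9, 7): e=[105,2,127] → █
    (5,3)@(11, 7): e=[129,-2,107] → ·
    (0,4)@(1, 9): e=[3,58,173] → █
    (5,4)@(11, 9): e=[123,38,73] → █
    (6,4)@(13, 9): e=[147,34,53] → █
    (7,4)@(15, 9): e=[171,30,33] → █
    (8,4)@(17, 9): e=[195,26,13] → █
    (9,4)@(19, 9): e=[219,22,-7] → ·
  covered (29 px):
    · · · · · · · · · · ·
    · · · · · · · · · · ·
    · · · · · · · · · · ·
    █ █ █ █ █ · · · · · ·
    █ █ █ █ █ █ █ █ █ · ·
    · █ █ █ █ █ █ · · · ·
    · █ █ █ █ █ · · · · ·
    · █ █ █ · · · · · · ·
    · █ · · · · · · · · ·
T3:
  2·area = 32
  edge (14, 16)→(14, 8): d=(0,-8) inclusive
  edge (14, 8)→(18, 14): d=(4,6) inclusive
  edge (18, 14)→(14, 16): d=(-4,2) inclusive
    (7,5)@(15, 11): e=[8,6,18] → █
    (8,5)@(17, 11): e=[24,-6,14] → ·
    (7,6)@(15, 13): e=[8,14,10] → █
    (8,6)@(17, 13): e=[24,2,6] → █
    (9,6)@(19, 13): e=[40,-10,2] → ·
    (7,7)@(15, 15): e=[8,22,2] → █
    (8,7)@(17, 15): e=[24,10,-2] → ·
    (7,8)@(15, 17): e=[8,30,-6] → ·
  covered (4 px):
    · · · · · · · · · · ·
    · · · · · · · · · · ·
    · · · · · · · · · · ·
    · · · · · · · · · · ·
    · · · · · · · · · · ·
    · · · · · · · █ · · ·
    · · · · · · · █ █ · ·
    · · · · · · · █ · · ·
    · · · · · · · · · · ·

Answer: [22,14,112]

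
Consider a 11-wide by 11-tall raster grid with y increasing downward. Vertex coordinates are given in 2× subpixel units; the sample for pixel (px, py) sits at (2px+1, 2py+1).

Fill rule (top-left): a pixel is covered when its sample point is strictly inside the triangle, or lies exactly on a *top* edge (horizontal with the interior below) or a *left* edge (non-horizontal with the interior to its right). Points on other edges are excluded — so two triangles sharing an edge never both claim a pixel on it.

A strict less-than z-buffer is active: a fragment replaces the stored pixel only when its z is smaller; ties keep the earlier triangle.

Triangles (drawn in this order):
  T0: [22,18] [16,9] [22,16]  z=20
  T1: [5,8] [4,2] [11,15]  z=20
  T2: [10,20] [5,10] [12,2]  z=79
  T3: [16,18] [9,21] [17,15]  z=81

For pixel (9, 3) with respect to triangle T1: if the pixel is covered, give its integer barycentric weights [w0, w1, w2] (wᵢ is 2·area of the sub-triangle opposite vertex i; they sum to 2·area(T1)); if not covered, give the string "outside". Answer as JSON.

T0:
  2·area = 12
  edge (22, 18)→(16, 9): d=(-6,-9) top-left  bias=+0
  edge (16, 9)→(22, 16): d=(6,7) right/bottom  bias=-1
  edge (22, 16)→(22, 18): d=(0,2) right/bottom  bias=-1
    (9,6)@(19, 13): e=[3,3,6] → X
    (10,6)@(21, 13): e=[21,-11,2] → .
    (9,7)@(19, 15): e=[-9,15,6] → .
    (10,7)@(21, 15): e=[9,1,2] → X
    (10,8)@(21, 17): e=[-3,13,2] → .
  covered (2 px):
    . . . . . . . . . . .
    . . . . . . . . . . .
    . . . . . . . . . . .
    . . . . . . . . . . .
    . . . . . . . . . . .
    . . . . . . . . . . .
    . . . . . . . . . X .
    . . . . . . . . . . X
    . . . . . . . . . . .
    . . . . . . . . . . .
    . . . . . . . . . . .
T1:
  2·area = 29
  edge (5, 8)→(4, 2): d=(-1,-6) top-left  bias=+0
  edge (4, 2)→(11, 15): d=(7,13) right/bottom  bias=-1
  edge (11, 15)→(5, 8): d=(-6,-7) top-left  bias=+0
    (2,2)@(5, 5): e=[3,8,18] → X
    (3,2)@(7, 5): e=[15,-18,32] → .
    (2,3)@(5, 7): e=[1,22,6] → X
    (3,3)@(7, 7): e=[13,-4,20] → .
    (2,4)@(5, 9): e=[-1,36,-6] → .
    (3,4)@(7, 9): e=[11,10,8] → X
    (4,4)@(9, 9): e=[23,-16,22] → .
    (3,5)@(7, 11): e=[9,24,-4] → .
    (5,7)@(11, 15): e=[29,0,0] → .  [on edge]
  covered (3 px):
    . . . . . . . . . . .
    . . . . . . . . . . .
    . . X . . . . . . . .
    . . X . . . . . . . .
    . . . X . . . . . . .
    . . . . . . . . . . .
    . . . . . . . . . . .
    . . . . . . . . . . .
    . . . . . . . . . . .
    . . . . . . . . . . .
    . . . . . . . . . . .
T2:
  2·area = 110
  edge (10, 20)→(5, 10): d=(-5,-10) top-left  bias=+0
  edge (5, 10)→(12, 2): d=(7,-8) top-left  bias=+0
  edge (12, 2)→(10, 20): d=(-2,18) right/bottom  bias=-1
    (5,2)@(11, 5): e=[85,13,12] → X
    (6,2)@(13, 5): e=[105,29,-24] → .
    (4,3)@(9, 7): e=[55,11,44] → X
    (6,3)@(13, 7): e=[95,43,-28] → .
    (3,4)@(7, 9): e=[25,9,76] → X
    (6,4)@(13, 9): e=[85,57,-32] → .
    (3,5)@(7, 11): e=[15,23,72] → X
    (5,5)@(11, 11): e=[55,55,0] → .  [on edge]
    (3,6)@(7, 13): e=[5,37,68] → X
    (5,6)@(11, 13): e=[45,69,-4] → .
    (3,7)@(7, 15): e=[-5,51,64] → .
    (4,7)@(9, 15): e=[15,67,28] → X
  covered (12 px):
    . . . . . . . . . . .
    . . . . . . . . . . .
    . . . . . X . . . . .
    . . . . X X . . . . .
    . . . X X X . . . . .
    . . . X X . . . . . .
    . . . X X . . . . . .
    . . . . X . . . . . .
    . . . . X . . . . . .
    . . . . . . . . . . .
    . . . . . . . . . . .
T3:
  2·area = 18
  edge (16, 18)→(9, 21): d=(-7,3) right/bottom  bias=-1
  edge (9, 21)→(17, 15): d=(8,-6) top-left  bias=+0
  edge (17, 15)→(16, 18): d=(-1,3) right/bottom  bias=-1
    (10,1)@(21, 3): e=[90,-72,0] → .  [on edge]
    (9,4)@(19, 9): e=[54,-36,0] → .  [on edge]
    (8,7)@(17, 15): e=[18,0,0] → .  [on edge]
    (7,8)@(15, 17): e=[10,4,4] → X
    (8,8)@(17, 17): e=[4,16,-2] → .
    (6,9)@(13, 19): e=[2,8,8] → X
    (7,9)@(15, 19): e=[-4,20,2] → .
    (4,10)@(9, 21): e=[0,0,18] → .  [on edge]
    (6,10)@(13, 21): e=[-12,24,6] → .
    (7,10)@(15, 21): e=[-18,36,0] → .  [on edge]
  covered (2 px):
    . . . . . . . . . . .
    . . . . . . . . . . .
    . . . . . . . . . . .
    . . . . . . . . . . .
    . . . . . . . . . . .
    . . . . . . . . . . .
    . . . . . . . . . . .
    . . . . . . . . . . .
    . . . . . . . X . . .
    . . . . . . X . . . .
    . . . . . . . . . . .

Result: "outside"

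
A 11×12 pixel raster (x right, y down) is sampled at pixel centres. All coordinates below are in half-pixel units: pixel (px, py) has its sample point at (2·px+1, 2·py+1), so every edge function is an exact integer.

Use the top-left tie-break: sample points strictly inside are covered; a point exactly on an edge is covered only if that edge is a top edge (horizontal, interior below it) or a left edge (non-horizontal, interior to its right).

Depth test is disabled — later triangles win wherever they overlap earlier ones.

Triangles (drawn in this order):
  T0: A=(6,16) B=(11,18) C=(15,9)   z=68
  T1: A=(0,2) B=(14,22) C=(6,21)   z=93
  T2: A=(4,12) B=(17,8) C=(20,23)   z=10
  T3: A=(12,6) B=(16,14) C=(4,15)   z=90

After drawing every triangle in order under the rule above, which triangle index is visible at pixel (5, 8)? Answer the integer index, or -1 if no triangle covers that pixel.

T0:
  2·area = 53  (B↔C swapped to make it positive)
  edge (6, 16)→(15, 9): d=(9,-7) top-left  bias=+0
  edge (15, 9)→(11, 18): d=(-4,9) right/bottom  bias=-1
  edge (11, 18)→(6, 16): d=(-5,-2) top-left  bias=+0
    (7,4)@(15, 9): e=[0,0,53] → ·  [on edge]
    (6,5)@(13, 11): e=[4,10,39] → #
    (7,5)@(15, 11): e=[18,-8,43] → ·
    (5,6)@(11, 13): e=[8,20,25] → #
    (7,6)@(15, 13): e=[36,-16,33] → ·
    (4,7)@(9, 15): e=[12,30,11] → #
    (6,7)@(13, 15): e=[40,-6,19] → ·
    (4,8)@(9, 17): e=[30,22,1] → #
    (6,8)@(13, 17): e=[58,-14,9] → ·
    (4,9)@(9, 19): e=[48,14,-9] → ·
    (5,9)@(11, 19): e=[62,-4,-5] → ·
  covered (7 px):
    · · · · · · · · · · ·
    · · · · · · · · · · ·
    · · · · · · · · · · ·
    · · · · · · · · · · ·
    · · · · · · · · · · ·
    · · · · · · # · · · ·
    · · · · · # # · · · ·
    · · · · # # · · · · ·
    · · · · # # · · · · ·
    · · · · · · · · · · ·
    · · · · · · · · · · ·
    · · · · · · · · · · ·
T1:
  2·area = 146
  edge (0, 2)→(14, 22): d=(14,20) right/bottom  bias=-1
  edge (14, 22)→(6, 21): d=(-8,-1) top-left  bias=+0
  edge (6, 21)→(0, 2): d=(-6,-19) top-left  bias=+0
    (0,2)@(1, 5): e=[22,123,1] → #
    (1,2)@(3, 5): e=[-18,125,39] → ·
    (0,3)@(1, 7): e=[50,107,-11] → ·
    (1,3)@(3, 7): e=[10,109,27] → #
    (2,3)@(5, 7): e=[-30,111,65] → ·
    (1,4)@(3, 9): e=[38,93,15] → #
    (2,4)@(5, 9): e=[-2,95,53] → ·
    (1,5)@(3, 11): e=[66,77,3] → #
    (2,5)@(5, 11): e=[26,79,41] → #
    (3,5)@(7, 11): e=[-14,81,79] → ·
    (1,6)@(3, 13): e=[94,61,-9] → ·
    (2,6)@(5, 13): e=[54,63,29] → #
  covered (20 px):
    · · · · · · · · · · ·
    · · · · · · · · · · ·
    # · · · · · · · · · ·
    · # · · · · · · · · ·
    · # · · · · · · · · ·
    · # # · · · · · · · ·
    · · # # · · · · · · ·
    · · # # # · · · · · ·
    · · # # # · · · · · ·
    · · · # # # · · · · ·
    · · · # # # # · · · ·
    · · · · · · · · · · ·
T2:
  2·area = 207
  edge (4, 12)→(17, 8): d=(13,-4) top-left  bias=+0
  edge (17, 8)→(20, 23): d=(3,15) right/bottom  bias=-1
  edge (20, 23)→(4, 12): d=(-16,-11) top-left  bias=+0
    (7,4)@(15, 9): e=[5,33,169] → #
    (8,4)@(17, 9): e=[13,3,191] → #
    (9,4)@(19, 9): e=[21,-27,213] → ·
    (4,5)@(9, 11): e=[7,129,71] → #
    (5,5)@(11, 11): e=[15,99,93] → #
    (6,5)@(13, 11): e=[23,69,115] → #
    (9,5)@(19, 11): e=[47,-21,181] → ·
    (3,6)@(7, 13): e=[25,165,17] → #
    (9,6)@(19, 13): e=[73,-15,149] → ·
    (3,7)@(7, 15): e=[51,171,-15] → ·
    (4,7)@(9, 15): e=[59,141,7] → #
    (9,7)@(19, 15): e=[99,-9,117] → ·
  covered (25 px):
    · · · · · · · · · · ·
    · · · · · · · · · · ·
    · · · · · · · · · · ·
    · · · · · · · · · · ·
    · · · · · · · # # · ·
    · · · · # # # # # · ·
    · · · # # # # # # · ·
    · · · · # # # # # · ·
    · · · · · · # # # · ·
    · · · · · · · # # # ·
    · · · · · · · · · # ·
    · · · · · · · · · · ·
T3:
  2·area = 100
  edge (12, 6)→(16, 14): d=(4,8) right/bottom  bias=-1
  edge (16, 14)→(4, 15): d=(-12,1) right/bottom  bias=-1
  edge (4, 15)→(12, 6): d=(8,-9) top-left  bias=+0
    (5,4)@(11, 9): e=[20,65,15] → #
    (6,4)@(13, 9): e=[4,63,33] → #
    (7,4)@(15, 9): e=[-12,61,51] → ·
    (4,5)@(9, 11): e=[44,43,13] → #
    (7,5)@(15, 11): e=[-4,37,67] → ·
    (3,6)@(7, 13): e=[68,21,11] → #
    (7,6)@(15, 13): e=[4,13,83] → #
    (8,6)@(17, 13): e=[-12,11,101] → ·
    (3,7)@(7, 15): e=[76,-3,27] → ·
    (4,7)@(9, 15): e=[60,-5,45] → ·
    (5,7)@(11, 15): e=[44,-7,63] → ·
    (6,7)@(13, 15): e=[28,-9,81] → ·
  covered (10 px):
    · · · · · · · · · · ·
    · · · · · · · · · · ·
    · · · · · · · · · · ·
    · · · · · · · · · · ·
    · · · · · # # · · · ·
    · · · · # # # · · · ·
    · · · # # # # # · · ·
    · · · · · · · · · · ·
    · · · · · · · · · · ·
    · · · · · · · · · · ·
    · · · · · · · · · · ·
    · · · · · · · · · · ·

Z-buffer (winner per pixel, '.' = empty):
  . . . . . . . . . . .
  . . . . . . . . . . .
  1 . . . . . . . . . .
  . 1 . . . . . . . . .
  . 1 . . . 3 3 2 2 . .
  . 1 1 . 3 3 3 2 2 . .
  . . 1 3 3 3 3 3 2 . .
  . . 1 1 2 2 2 2 2 . .
  . . 1 1 1 0 2 2 2 . .
  . . . 1 1 1 . 2 2 2 .
  . . . 1 1 1 1 . . 2 .
  . . . . . . . . . . .

Result: 0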